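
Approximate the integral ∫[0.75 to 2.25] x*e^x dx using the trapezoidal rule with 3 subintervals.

f(x) = x*e^x
a = 0.75, b = 2.25, n = 3
h = (b - a)/n = 0.500000

Trapezoidal rule: (h/2)[f(x₀) + 2f(x₁) + 2f(x₂) + ... + f(xₙ)]

x_0 = 0.7500, f(x_0) = 1.587750, coefficient = 1
x_1 = 1.2500, f(x_1) = 4.362929, coefficient = 2
x_2 = 1.7500, f(x_2) = 10.070555, coefficient = 2
x_3 = 2.2500, f(x_3) = 21.347406, coefficient = 1

I ≈ (0.500000/2) × 51.802122 = 12.950531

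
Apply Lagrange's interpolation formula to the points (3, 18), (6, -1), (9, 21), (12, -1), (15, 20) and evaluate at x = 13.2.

Lagrange interpolation formula:
P(x) = Σ yᵢ × Lᵢ(x)
where Lᵢ(x) = Π_{j≠i} (x - xⱼ)/(xᵢ - xⱼ)

L_0(13.2) = (13.2 - 6)/(3 - 6) × (13.2 - 9)/(3 - 9) × (13.2 - 12)/(3 - 12) × (13.2 - 15)/(3 - 15) = -0.033600
L_1(13.2) = (13.2 - 3)/(6 - 3) × (13.2 - 9)/(6 - 9) × (13.2 - 12)/(6 - 12) × (13.2 - 15)/(6 - 15) = 0.190400
L_2(13.2) = (13.2 - 3)/(9 - 3) × (13.2 - 6)/(9 - 6) × (13.2 - 12)/(9 - 12) × (13.2 - 15)/(9 - 15) = -0.489600
L_3(13.2) = (13.2 - 3)/(12 - 3) × (13.2 - 6)/(12 - 6) × (13.2 - 9)/(12 - 9) × (13.2 - 15)/(12 - 15) = 1.142400
L_4(13.2) = (13.2 - 3)/(15 - 3) × (13.2 - 6)/(15 - 6) × (13.2 - 9)/(15 - 9) × (13.2 - 12)/(15 - 12) = 0.190400

P(13.2) = 18×L_0(13.2) + (-1)×L_1(13.2) + 21×L_2(13.2) + (-1)×L_3(13.2) + 20×L_4(13.2)
P(13.2) = -8.411200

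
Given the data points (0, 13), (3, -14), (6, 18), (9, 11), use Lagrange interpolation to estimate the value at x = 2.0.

Lagrange interpolation formula:
P(x) = Σ yᵢ × Lᵢ(x)
where Lᵢ(x) = Π_{j≠i} (x - xⱼ)/(xᵢ - xⱼ)

L_0(2.0) = (2.0 - 3)/(0 - 3) × (2.0 - 6)/(0 - 6) × (2.0 - 9)/(0 - 9) = 0.172840
L_1(2.0) = (2.0 - 0)/(3 - 0) × (2.0 - 6)/(3 - 6) × (2.0 - 9)/(3 - 9) = 1.037037
L_2(2.0) = (2.0 - 0)/(6 - 0) × (2.0 - 3)/(6 - 3) × (2.0 - 9)/(6 - 9) = -0.259259
L_3(2.0) = (2.0 - 0)/(9 - 0) × (2.0 - 3)/(9 - 3) × (2.0 - 6)/(9 - 6) = 0.049383

P(2.0) = 13×L_0(2.0) + (-14)×L_1(2.0) + 18×L_2(2.0) + 11×L_3(2.0)
P(2.0) = -16.395062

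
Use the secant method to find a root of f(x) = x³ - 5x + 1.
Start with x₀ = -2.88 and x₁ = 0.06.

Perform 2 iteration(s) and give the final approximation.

f(x) = x³ - 5x + 1
x₀ = -2.88, x₁ = 0.06

Secant formula: x_{n+1} = x_n - f(x_n)(x_n - x_{n-1})/(f(x_n) - f(x_{n-1}))

Iteration 1:
  f(-2.880000) = -8.487872
  f(0.060000) = 0.700216
  x_2 = 0.060000 - 0.700216×(0.060000 - (-2.880000))/(0.700216 - (-8.487872))
       = -0.164055
Iteration 2:
  f(0.060000) = 0.700216
  f(-0.164055) = 1.815859
  x_3 = -0.164055 - 1.815859×(-0.164055 - 0.060000)/(1.815859 - 0.700216)
       = 0.200625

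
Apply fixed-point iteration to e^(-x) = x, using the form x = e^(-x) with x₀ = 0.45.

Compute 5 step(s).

Equation: e^(-x) = x
Fixed-point form: x = e^(-x)
x₀ = 0.45

x_1 = g(0.450000) = 0.637628
x_2 = g(0.637628) = 0.528545
x_3 = g(0.528545) = 0.589462
x_4 = g(0.589462) = 0.554625
x_5 = g(0.554625) = 0.574287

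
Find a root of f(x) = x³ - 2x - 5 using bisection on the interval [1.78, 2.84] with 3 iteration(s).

f(x) = x³ - 2x - 5
Initial interval: [1.78, 2.84]

Iteration 1:
  c_1 = (1.780000 + 2.840000)/2 = 2.310000
  f(c_1) = f(2.310000) = 2.706391
  f(a) × f(c) < 0, new interval: [1.780000, 2.310000]
Iteration 2:
  c_2 = (1.780000 + 2.310000)/2 = 2.045000
  f(c_2) = f(2.045000) = -0.537759
  f(a) × f(c) ≥ 0, new interval: [2.045000, 2.310000]
Iteration 3:
  c_3 = (2.045000 + 2.310000)/2 = 2.177500
  f(c_3) = f(2.177500) = 0.969630
  f(a) × f(c) < 0, new interval: [2.045000, 2.177500]

After 3 iteration(s), the approximation is c_3 = 2.177500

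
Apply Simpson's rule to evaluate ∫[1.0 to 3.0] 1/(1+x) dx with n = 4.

f(x) = 1/(1+x)
a = 1.0, b = 3.0, n = 4
h = (b - a)/n = 0.500000

Simpson's rule: (h/3)[f(x₀) + 4f(x₁) + 2f(x₂) + ... + f(xₙ)]

x_0 = 1.0000, f(x_0) = 0.500000, coefficient = 1
x_1 = 1.5000, f(x_1) = 0.400000, coefficient = 4
x_2 = 2.0000, f(x_2) = 0.333333, coefficient = 2
x_3 = 2.5000, f(x_3) = 0.285714, coefficient = 4
x_4 = 3.0000, f(x_4) = 0.250000, coefficient = 1

I ≈ (0.500000/3) × 4.159524 = 0.693254
Exact value: 0.693147
Error: 0.000107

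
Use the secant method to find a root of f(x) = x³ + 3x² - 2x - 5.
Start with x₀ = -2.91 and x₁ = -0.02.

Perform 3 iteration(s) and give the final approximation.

f(x) = x³ + 3x² - 2x - 5
x₀ = -2.91, x₁ = -0.02

Secant formula: x_{n+1} = x_n - f(x_n)(x_n - x_{n-1})/(f(x_n) - f(x_{n-1}))

Iteration 1:
  f(-2.910000) = 1.582129
  f(-0.020000) = -4.958808
  x_2 = -0.020000 - (-4.958808)×(-0.020000 - (-2.910000))/(-4.958808 - 1.582129)
       = -2.210964
Iteration 2:
  f(-0.020000) = -4.958808
  f(-2.210964) = 3.279021
  x_3 = -2.210964 - 3.279021×(-2.210964 - (-0.020000))/(3.279021 - (-4.958808))
       = -1.338863
Iteration 3:
  f(-2.210964) = 3.279021
  f(-1.338863) = 0.655404
  x_4 = -1.338863 - 0.655404×(-1.338863 - (-2.210964))/(0.655404 - 3.279021)
       = -1.121004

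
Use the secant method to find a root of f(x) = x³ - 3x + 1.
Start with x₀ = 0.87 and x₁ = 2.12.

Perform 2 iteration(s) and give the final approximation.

f(x) = x³ - 3x + 1
x₀ = 0.87, x₁ = 2.12

Secant formula: x_{n+1} = x_n - f(x_n)(x_n - x_{n-1})/(f(x_n) - f(x_{n-1}))

Iteration 1:
  f(0.870000) = -0.951497
  f(2.120000) = 4.168128
  x_2 = 2.120000 - 4.168128×(2.120000 - 0.870000)/(4.168128 - (-0.951497))
       = 1.102316
Iteration 2:
  f(2.120000) = 4.168128
  f(1.102316) = -0.967523
  x_3 = 1.102316 - (-0.967523)×(1.102316 - 2.120000)/(-0.967523 - 4.168128)
       = 1.294041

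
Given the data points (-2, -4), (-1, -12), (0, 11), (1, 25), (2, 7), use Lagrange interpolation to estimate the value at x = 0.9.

Lagrange interpolation formula:
P(x) = Σ yᵢ × Lᵢ(x)
where Lᵢ(x) = Π_{j≠i} (x - xⱼ)/(xᵢ - xⱼ)

L_0(0.9) = (0.9 - (-1))/(-2 - (-1)) × (0.9 - 0)/(-2 - 0) × (0.9 - 1)/(-2 - 1) × (0.9 - 2)/(-2 - 2) = 0.007837
L_1(0.9) = (0.9 - (-2))/(-1 - (-2)) × (0.9 - 0)/(-1 - 0) × (0.9 - 1)/(-1 - 1) × (0.9 - 2)/(-1 - 2) = -0.047850
L_2(0.9) = (0.9 - (-2))/(0 - (-2)) × (0.9 - (-1))/(0 - (-1)) × (0.9 - 1)/(0 - 1) × (0.9 - 2)/(0 - 2) = 0.151525
L_3(0.9) = (0.9 - (-2))/(1 - (-2)) × (0.9 - (-1))/(1 - (-1)) × (0.9 - 0)/(1 - 0) × (0.9 - 2)/(1 - 2) = 0.909150
L_4(0.9) = (0.9 - (-2))/(2 - (-2)) × (0.9 - (-1))/(2 - (-1)) × (0.9 - 0)/(2 - 0) × (0.9 - 1)/(2 - 1) = -0.020662

P(0.9) = (-4)×L_0(0.9) + (-12)×L_1(0.9) + 11×L_2(0.9) + 25×L_3(0.9) + 7×L_4(0.9)
P(0.9) = 24.793738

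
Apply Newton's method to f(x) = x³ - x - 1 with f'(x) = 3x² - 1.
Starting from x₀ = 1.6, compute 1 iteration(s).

f(x) = x³ - x - 1
f'(x) = 3x² - 1
x₀ = 1.6

Newton-Raphson formula: x_{n+1} = x_n - f(x_n)/f'(x_n)

Iteration 1:
  f(1.600000) = 1.496000
  f'(1.600000) = 6.680000
  x_1 = 1.600000 - 1.496000/6.680000 = 1.376048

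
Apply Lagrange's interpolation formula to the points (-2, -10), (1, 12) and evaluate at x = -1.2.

Lagrange interpolation formula:
P(x) = Σ yᵢ × Lᵢ(x)
where Lᵢ(x) = Π_{j≠i} (x - xⱼ)/(xᵢ - xⱼ)

L_0(-1.2) = (-1.2 - 1)/(-2 - 1) = 0.733333
L_1(-1.2) = (-1.2 - (-2))/(1 - (-2)) = 0.266667

P(-1.2) = (-10)×L_0(-1.2) + 12×L_1(-1.2)
P(-1.2) = -4.133333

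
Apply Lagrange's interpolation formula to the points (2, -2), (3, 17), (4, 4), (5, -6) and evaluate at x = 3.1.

Lagrange interpolation formula:
P(x) = Σ yᵢ × Lᵢ(x)
where Lᵢ(x) = Π_{j≠i} (x - xⱼ)/(xᵢ - xⱼ)

L_0(3.1) = (3.1 - 3)/(2 - 3) × (3.1 - 4)/(2 - 4) × (3.1 - 5)/(2 - 5) = -0.028500
L_1(3.1) = (3.1 - 2)/(3 - 2) × (3.1 - 4)/(3 - 4) × (3.1 - 5)/(3 - 5) = 0.940500
L_2(3.1) = (3.1 - 2)/(4 - 2) × (3.1 - 3)/(4 - 3) × (3.1 - 5)/(4 - 5) = 0.104500
L_3(3.1) = (3.1 - 2)/(5 - 2) × (3.1 - 3)/(5 - 3) × (3.1 - 4)/(5 - 4) = -0.016500

P(3.1) = (-2)×L_0(3.1) + 17×L_1(3.1) + 4×L_2(3.1) + (-6)×L_3(3.1)
P(3.1) = 16.562500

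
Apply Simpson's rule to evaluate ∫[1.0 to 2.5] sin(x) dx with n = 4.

f(x) = sin(x)
a = 1.0, b = 2.5, n = 4
h = (b - a)/n = 0.375000

Simpson's rule: (h/3)[f(x₀) + 4f(x₁) + 2f(x₂) + ... + f(xₙ)]

x_0 = 1.0000, f(x_0) = 0.841471, coefficient = 1
x_1 = 1.3750, f(x_1) = 0.980893, coefficient = 4
x_2 = 1.7500, f(x_2) = 0.983986, coefficient = 2
x_3 = 2.1250, f(x_3) = 0.850320, coefficient = 4
x_4 = 2.5000, f(x_4) = 0.598472, coefficient = 1

I ≈ (0.375000/3) × 10.732766 = 1.341596
Exact value: 1.341446
Error: 0.000150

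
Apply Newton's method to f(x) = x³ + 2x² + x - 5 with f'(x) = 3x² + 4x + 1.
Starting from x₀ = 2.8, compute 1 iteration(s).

f(x) = x³ + 2x² + x - 5
f'(x) = 3x² + 4x + 1
x₀ = 2.8

Newton-Raphson formula: x_{n+1} = x_n - f(x_n)/f'(x_n)

Iteration 1:
  f(2.800000) = 35.432000
  f'(2.800000) = 35.720000
  x_1 = 2.800000 - 35.432000/35.720000 = 1.808063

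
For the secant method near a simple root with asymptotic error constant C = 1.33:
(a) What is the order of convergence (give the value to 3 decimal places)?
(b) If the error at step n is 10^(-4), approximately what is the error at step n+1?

(a) Secant method has superlinear convergence with order φ = (1+√5)/2 ≈ 1.618.
    This means |e_{n+1}| ≈ C|e_n|^1.618.

(b) With |e_n| = 10^(-4) and C = 1.33:
    |e_{n+1}| ≈ 1.33 × (10^(-4))^1.618 = 1.33 × 10^(-6.47)

(a) ≈ 1.618 (golden ratio); (b) |e_{n+1}| ≈ 4.485e-07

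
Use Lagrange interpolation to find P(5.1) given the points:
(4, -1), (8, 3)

Lagrange interpolation formula:
P(x) = Σ yᵢ × Lᵢ(x)
where Lᵢ(x) = Π_{j≠i} (x - xⱼ)/(xᵢ - xⱼ)

L_0(5.1) = (5.1 - 8)/(4 - 8) = 0.725000
L_1(5.1) = (5.1 - 4)/(8 - 4) = 0.275000

P(5.1) = (-1)×L_0(5.1) + 3×L_1(5.1)
P(5.1) = 0.100000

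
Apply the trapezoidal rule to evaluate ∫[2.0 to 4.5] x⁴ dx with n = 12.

f(x) = x⁴
a = 2.0, b = 4.5, n = 12
h = (b - a)/n = 0.208333

Trapezoidal rule: (h/2)[f(x₀) + 2f(x₁) + 2f(x₂) + ... + f(xₙ)]

x_0 = 2.0000, f(x_0) = 16.000000, coefficient = 1
x_1 = 2.2083, f(x_1) = 23.782555, coefficient = 2
x_2 = 2.4167, f(x_2) = 34.108845, coefficient = 2
x_3 = 2.6250, f(x_3) = 47.480713, coefficient = 2
x_4 = 2.8333, f(x_4) = 64.445216, coefficient = 2
x_5 = 3.0417, f(x_5) = 85.594621, coefficient = 2
x_6 = 3.2500, f(x_6) = 111.566406, coefficient = 2
x_7 = 3.4583, f(x_7) = 143.043261, coefficient = 2
x_8 = 3.6667, f(x_8) = 180.753086, coefficient = 2
x_9 = 3.8750, f(x_9) = 225.468994, coefficient = 2
x_10 = 4.0833, f(x_10) = 278.009307, coefficient = 2
x_11 = 4.2917, f(x_11) = 339.237561, coefficient = 2
x_12 = 4.5000, f(x_12) = 410.062500, coefficient = 1

I ≈ (0.208333/2) × 3493.043632 = 363.858712
Exact value: 362.656250
Error: 1.202462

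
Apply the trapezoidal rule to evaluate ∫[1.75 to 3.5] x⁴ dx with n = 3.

f(x) = x⁴
a = 1.75, b = 3.5, n = 3
h = (b - a)/n = 0.583333

Trapezoidal rule: (h/2)[f(x₀) + 2f(x₁) + 2f(x₂) + ... + f(xₙ)]

x_0 = 1.7500, f(x_0) = 9.378906, coefficient = 1
x_1 = 2.3333, f(x_1) = 29.641975, coefficient = 2
x_2 = 2.9167, f(x_2) = 72.368104, coefficient = 2
x_3 = 3.5000, f(x_3) = 150.062500, coefficient = 1

I ≈ (0.583333/2) × 363.461564 = 106.009623
Exact value: 101.761133
Error: 4.248490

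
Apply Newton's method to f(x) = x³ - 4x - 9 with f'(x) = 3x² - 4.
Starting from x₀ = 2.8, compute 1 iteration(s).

f(x) = x³ - 4x - 9
f'(x) = 3x² - 4
x₀ = 2.8

Newton-Raphson formula: x_{n+1} = x_n - f(x_n)/f'(x_n)

Iteration 1:
  f(2.800000) = 1.752000
  f'(2.800000) = 19.520000
  x_1 = 2.800000 - 1.752000/19.520000 = 2.710246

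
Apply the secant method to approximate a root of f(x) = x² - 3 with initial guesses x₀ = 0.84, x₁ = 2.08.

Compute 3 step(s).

f(x) = x² - 3
x₀ = 0.84, x₁ = 2.08

Secant formula: x_{n+1} = x_n - f(x_n)(x_n - x_{n-1})/(f(x_n) - f(x_{n-1}))

Iteration 1:
  f(0.840000) = -2.294400
  f(2.080000) = 1.326400
  x_2 = 2.080000 - 1.326400×(2.080000 - 0.840000)/(1.326400 - (-2.294400))
       = 1.625753
Iteration 2:
  f(2.080000) = 1.326400
  f(1.625753) = -0.356926
  x_3 = 1.625753 - (-0.356926)×(1.625753 - 2.080000)/(-0.356926 - 1.326400)
       = 1.722070
Iteration 3:
  f(1.625753) = -0.356926
  f(1.722070) = -0.034475
  x_4 = 1.722070 - (-0.034475)×(1.722070 - 1.625753)/(-0.034475 - (-0.356926))
       = 1.732368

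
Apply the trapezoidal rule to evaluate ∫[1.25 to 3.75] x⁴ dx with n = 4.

f(x) = x⁴
a = 1.25, b = 3.75, n = 4
h = (b - a)/n = 0.625000

Trapezoidal rule: (h/2)[f(x₀) + 2f(x₁) + 2f(x₂) + ... + f(xₙ)]

x_0 = 1.2500, f(x_0) = 2.441406, coefficient = 1
x_1 = 1.8750, f(x_1) = 12.359619, coefficient = 2
x_2 = 2.5000, f(x_2) = 39.062500, coefficient = 2
x_3 = 3.1250, f(x_3) = 95.367432, coefficient = 2
x_4 = 3.7500, f(x_4) = 197.753906, coefficient = 1

I ≈ (0.625000/2) × 493.774414 = 154.304504
Exact value: 147.705078
Error: 6.599426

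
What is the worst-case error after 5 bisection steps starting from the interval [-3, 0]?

Bisection error bound: |error| ≤ (b-a)/2^n
|error| ≤ (0 - (-3))/2^5 = 3/2^5
|error| ≤ 0.0937500000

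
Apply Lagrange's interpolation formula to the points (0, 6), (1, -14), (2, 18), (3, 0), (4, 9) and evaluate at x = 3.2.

Lagrange interpolation formula:
P(x) = Σ yᵢ × Lᵢ(x)
where Lᵢ(x) = Π_{j≠i} (x - xⱼ)/(xᵢ - xⱼ)

L_0(3.2) = (3.2 - 1)/(0 - 1) × (3.2 - 2)/(0 - 2) × (3.2 - 3)/(0 - 3) × (3.2 - 4)/(0 - 4) = -0.017600
L_1(3.2) = (3.2 - 0)/(1 - 0) × (3.2 - 2)/(1 - 2) × (3.2 - 3)/(1 - 3) × (3.2 - 4)/(1 - 4) = 0.102400
L_2(3.2) = (3.2 - 0)/(2 - 0) × (3.2 - 1)/(2 - 1) × (3.2 - 3)/(2 - 3) × (3.2 - 4)/(2 - 4) = -0.281600
L_3(3.2) = (3.2 - 0)/(3 - 0) × (3.2 - 1)/(3 - 1) × (3.2 - 2)/(3 - 2) × (3.2 - 4)/(3 - 4) = 1.126400
L_4(3.2) = (3.2 - 0)/(4 - 0) × (3.2 - 1)/(4 - 1) × (3.2 - 2)/(4 - 2) × (3.2 - 3)/(4 - 3) = 0.070400

P(3.2) = 6×L_0(3.2) + (-14)×L_1(3.2) + 18×L_2(3.2) + 0×L_3(3.2) + 9×L_4(3.2)
P(3.2) = -5.974400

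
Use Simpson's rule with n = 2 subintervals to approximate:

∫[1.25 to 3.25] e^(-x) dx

f(x) = e^(-x)
a = 1.25, b = 3.25, n = 2
h = (b - a)/n = 1.000000

Simpson's rule: (h/3)[f(x₀) + 4f(x₁) + 2f(x₂) + ... + f(xₙ)]

x_0 = 1.2500, f(x_0) = 0.286505, coefficient = 1
x_1 = 2.2500, f(x_1) = 0.105399, coefficient = 4
x_2 = 3.2500, f(x_2) = 0.038774, coefficient = 1

I ≈ (1.000000/3) × 0.746876 = 0.248959
Exact value: 0.247731
Error: 0.001228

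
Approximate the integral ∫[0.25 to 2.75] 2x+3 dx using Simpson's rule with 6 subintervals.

f(x) = 2x+3
a = 0.25, b = 2.75, n = 6
h = (b - a)/n = 0.416667

Simpson's rule: (h/3)[f(x₀) + 4f(x₁) + 2f(x₂) + ... + f(xₙ)]

x_0 = 0.2500, f(x_0) = 3.500000, coefficient = 1
x_1 = 0.6667, f(x_1) = 4.333333, coefficient = 4
x_2 = 1.0833, f(x_2) = 5.166667, coefficient = 2
x_3 = 1.5000, f(x_3) = 6.000000, coefficient = 4
x_4 = 1.9167, f(x_4) = 6.833333, coefficient = 2
x_5 = 2.3333, f(x_5) = 7.666667, coefficient = 4
x_6 = 2.7500, f(x_6) = 8.500000, coefficient = 1

I ≈ (0.416667/3) × 108.000000 = 15.000000
Exact value: 15.000000
Error: 0.000000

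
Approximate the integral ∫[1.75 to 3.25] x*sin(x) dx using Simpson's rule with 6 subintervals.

f(x) = x*sin(x)
a = 1.75, b = 3.25, n = 6
h = (b - a)/n = 0.250000

Simpson's rule: (h/3)[f(x₀) + 4f(x₁) + 2f(x₂) + ... + f(xₙ)]

x_0 = 1.7500, f(x_0) = 1.721975, coefficient = 1
x_1 = 2.0000, f(x_1) = 1.818595, coefficient = 4
x_2 = 2.2500, f(x_2) = 1.750665, coefficient = 2
x_3 = 2.5000, f(x_3) = 1.496180, coefficient = 4
x_4 = 2.7500, f(x_4) = 1.049568, coefficient = 2
x_5 = 3.0000, f(x_5) = 0.423360, coefficient = 4
x_6 = 3.2500, f(x_6) = -0.351634, coefficient = 1

I ≈ (0.250000/3) × 21.923347 = 1.826946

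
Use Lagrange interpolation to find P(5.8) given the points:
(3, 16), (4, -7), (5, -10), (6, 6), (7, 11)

Lagrange interpolation formula:
P(x) = Σ yᵢ × Lᵢ(x)
where Lᵢ(x) = Π_{j≠i} (x - xⱼ)/(xᵢ - xⱼ)

L_0(5.8) = (5.8 - 4)/(3 - 4) × (5.8 - 5)/(3 - 5) × (5.8 - 6)/(3 - 6) × (5.8 - 7)/(3 - 7) = 0.014400
L_1(5.8) = (5.8 - 3)/(4 - 3) × (5.8 - 5)/(4 - 5) × (5.8 - 6)/(4 - 6) × (5.8 - 7)/(4 - 7) = -0.089600
L_2(5.8) = (5.8 - 3)/(5 - 3) × (5.8 - 4)/(5 - 4) × (5.8 - 6)/(5 - 6) × (5.8 - 7)/(5 - 7) = 0.302400
L_3(5.8) = (5.8 - 3)/(6 - 3) × (5.8 - 4)/(6 - 4) × (5.8 - 5)/(6 - 5) × (5.8 - 7)/(6 - 7) = 0.806400
L_4(5.8) = (5.8 - 3)/(7 - 3) × (5.8 - 4)/(7 - 4) × (5.8 - 5)/(7 - 5) × (5.8 - 6)/(7 - 6) = -0.033600

P(5.8) = 16×L_0(5.8) + (-7)×L_1(5.8) + (-10)×L_2(5.8) + 6×L_3(5.8) + 11×L_4(5.8)
P(5.8) = 2.302400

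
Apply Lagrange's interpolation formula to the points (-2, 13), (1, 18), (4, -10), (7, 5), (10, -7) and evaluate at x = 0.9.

Lagrange interpolation formula:
P(x) = Σ yᵢ × Lᵢ(x)
where Lᵢ(x) = Π_{j≠i} (x - xⱼ)/(xᵢ - xⱼ)

L_0(0.9) = (0.9 - 1)/(-2 - 1) × (0.9 - 4)/(-2 - 4) × (0.9 - 7)/(-2 - 7) × (0.9 - 10)/(-2 - 10) = 0.008852
L_1(0.9) = (0.9 - (-2))/(1 - (-2)) × (0.9 - 4)/(1 - 4) × (0.9 - 7)/(1 - 7) × (0.9 - 10)/(1 - 10) = 1.026821
L_2(0.9) = (0.9 - (-2))/(4 - (-2)) × (0.9 - 1)/(4 - 1) × (0.9 - 7)/(4 - 7) × (0.9 - 10)/(4 - 10) = -0.049685
L_3(0.9) = (0.9 - (-2))/(7 - (-2)) × (0.9 - 1)/(7 - 1) × (0.9 - 4)/(7 - 4) × (0.9 - 10)/(7 - 10) = 0.016833
L_4(0.9) = (0.9 - (-2))/(10 - (-2)) × (0.9 - 1)/(10 - 1) × (0.9 - 4)/(10 - 4) × (0.9 - 7)/(10 - 7) = -0.002821

P(0.9) = 13×L_0(0.9) + 18×L_1(0.9) + (-10)×L_2(0.9) + 5×L_3(0.9) + (-7)×L_4(0.9)
P(0.9) = 19.198610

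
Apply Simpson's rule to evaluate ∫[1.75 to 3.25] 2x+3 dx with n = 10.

f(x) = 2x+3
a = 1.75, b = 3.25, n = 10
h = (b - a)/n = 0.150000

Simpson's rule: (h/3)[f(x₀) + 4f(x₁) + 2f(x₂) + ... + f(xₙ)]

x_0 = 1.7500, f(x_0) = 6.500000, coefficient = 1
x_1 = 1.9000, f(x_1) = 6.800000, coefficient = 4
x_2 = 2.0500, f(x_2) = 7.100000, coefficient = 2
x_3 = 2.2000, f(x_3) = 7.400000, coefficient = 4
x_4 = 2.3500, f(x_4) = 7.700000, coefficient = 2
x_5 = 2.5000, f(x_5) = 8.000000, coefficient = 4
x_6 = 2.6500, f(x_6) = 8.300000, coefficient = 2
x_7 = 2.8000, f(x_7) = 8.600000, coefficient = 4
x_8 = 2.9500, f(x_8) = 8.900000, coefficient = 2
x_9 = 3.1000, f(x_9) = 9.200000, coefficient = 4
x_10 = 3.2500, f(x_10) = 9.500000, coefficient = 1

I ≈ (0.150000/3) × 240.000000 = 12.000000
Exact value: 12.000000
Error: 0.000000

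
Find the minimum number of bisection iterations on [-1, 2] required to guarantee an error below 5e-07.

We need (b-a)/2^n ≤ 5e-07
(2 - (-1))/2^n ≤ 5e-07
3/2^n ≤ 5e-07
2^n ≥ 6000000
n ≥ log₂(6000000) = 22.52
n ≥ 23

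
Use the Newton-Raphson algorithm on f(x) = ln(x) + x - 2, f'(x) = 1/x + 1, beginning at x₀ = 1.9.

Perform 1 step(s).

f(x) = ln(x) + x - 2
f'(x) = 1/x + 1
x₀ = 1.9

Newton-Raphson formula: x_{n+1} = x_n - f(x_n)/f'(x_n)

Iteration 1:
  f(1.900000) = 0.541854
  f'(1.900000) = 1.526316
  x_1 = 1.900000 - 0.541854/1.526316 = 1.544992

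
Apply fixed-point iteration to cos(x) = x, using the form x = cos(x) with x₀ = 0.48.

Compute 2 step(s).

Equation: cos(x) = x
Fixed-point form: x = cos(x)
x₀ = 0.48

x_1 = g(0.480000) = 0.886995
x_2 = g(0.886995) = 0.631744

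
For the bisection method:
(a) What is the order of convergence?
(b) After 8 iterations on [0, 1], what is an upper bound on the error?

(a) Bisection has linear (order 1) convergence; the error is halved each step.

(b) Error bound = (b-a)/2^n = (1 - 0)/2^{8}
    = 1/2^{8}

(a) 1 (linear); (b) error ≤ 3.91e-03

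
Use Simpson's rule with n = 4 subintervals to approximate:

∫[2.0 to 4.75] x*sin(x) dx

f(x) = x*sin(x)
a = 2.0, b = 4.75, n = 4
h = (b - a)/n = 0.687500

Simpson's rule: (h/3)[f(x₀) + 4f(x₁) + 2f(x₂) + ... + f(xₙ)]

x_0 = 2.0000, f(x_0) = 1.818595, coefficient = 1
x_1 = 2.6875, f(x_1) = 1.178864, coefficient = 4
x_2 = 3.3750, f(x_2) = -0.780617, coefficient = 2
x_3 = 4.0625, f(x_3) = -3.234363, coefficient = 4
x_4 = 4.7500, f(x_4) = -4.746641, coefficient = 1

I ≈ (0.687500/3) × -12.711276 = -2.913001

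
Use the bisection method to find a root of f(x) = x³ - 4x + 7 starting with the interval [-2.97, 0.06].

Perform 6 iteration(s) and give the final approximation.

f(x) = x³ - 4x + 7
Initial interval: [-2.97, 0.06]

Iteration 1:
  c_1 = (-2.970000 + 0.060000)/2 = -1.455000
  f(c_1) = f(-1.455000) = 9.739729
  f(a) × f(c) < 0, new interval: [-2.970000, -1.455000]
Iteration 2:
  c_2 = (-2.970000 + (-1.455000))/2 = -2.212500
  f(c_2) = f(-2.212500) = 5.019467
  f(a) × f(c) < 0, new interval: [-2.970000, -2.212500]
Iteration 3:
  c_3 = (-2.970000 + (-2.212500))/2 = -2.591250
  f(c_3) = f(-2.591250) = -0.034147
  f(a) × f(c) ≥ 0, new interval: [-2.591250, -2.212500]
Iteration 4:
  c_4 = (-2.591250 + (-2.212500))/2 = -2.401875
  f(c_4) = f(-2.401875) = 2.751075
  f(a) × f(c) < 0, new interval: [-2.591250, -2.401875]
Iteration 5:
  c_5 = (-2.591250 + (-2.401875))/2 = -2.496563
  f(c_5) = f(-2.496563) = 1.425615
  f(a) × f(c) < 0, new interval: [-2.591250, -2.496563]
Iteration 6:
  c_6 = (-2.591250 + (-2.496563))/2 = -2.543906
  f(c_6) = f(-2.543906) = 0.712840
  f(a) × f(c) < 0, new interval: [-2.591250, -2.543906]

After 6 iteration(s), the approximation is c_6 = -2.543906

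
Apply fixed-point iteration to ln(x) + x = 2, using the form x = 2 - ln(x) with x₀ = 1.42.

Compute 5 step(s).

Equation: ln(x) + x = 2
Fixed-point form: x = 2 - ln(x)
x₀ = 1.42

x_1 = g(1.420000) = 1.649343
x_2 = g(1.649343) = 1.499623
x_3 = g(1.499623) = 1.594786
x_4 = g(1.594786) = 1.533260
x_5 = g(1.533260) = 1.572604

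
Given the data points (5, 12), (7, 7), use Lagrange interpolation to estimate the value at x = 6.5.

Lagrange interpolation formula:
P(x) = Σ yᵢ × Lᵢ(x)
where Lᵢ(x) = Π_{j≠i} (x - xⱼ)/(xᵢ - xⱼ)

L_0(6.5) = (6.5 - 7)/(5 - 7) = 0.250000
L_1(6.5) = (6.5 - 5)/(7 - 5) = 0.750000

P(6.5) = 12×L_0(6.5) + 7×L_1(6.5)
P(6.5) = 8.250000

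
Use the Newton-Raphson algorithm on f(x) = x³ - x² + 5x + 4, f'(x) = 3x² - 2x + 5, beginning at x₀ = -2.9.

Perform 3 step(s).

f(x) = x³ - x² + 5x + 4
f'(x) = 3x² - 2x + 5
x₀ = -2.9

Newton-Raphson formula: x_{n+1} = x_n - f(x_n)/f'(x_n)

Iteration 1:
  f(-2.900000) = -43.299000
  f'(-2.900000) = 36.030000
  x_1 = -2.900000 - (-43.299000)/36.030000 = -1.698251
Iteration 2:
  f(-1.698251) = -12.273171
  f'(-1.698251) = 17.048677
  x_2 = -1.698251 - (-12.273171)/17.048677 = -0.978362
Iteration 3:
  f(-0.978362) = -2.785478
  f'(-0.978362) = 9.828297
  x_3 = -0.978362 - (-2.785478)/9.828297 = -0.694947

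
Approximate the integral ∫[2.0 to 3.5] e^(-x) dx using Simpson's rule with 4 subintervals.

f(x) = e^(-x)
a = 2.0, b = 3.5, n = 4
h = (b - a)/n = 0.375000

Simpson's rule: (h/3)[f(x₀) + 4f(x₁) + 2f(x₂) + ... + f(xₙ)]

x_0 = 2.0000, f(x_0) = 0.135335, coefficient = 1
x_1 = 2.3750, f(x_1) = 0.093014, coefficient = 4
x_2 = 2.7500, f(x_2) = 0.063928, coefficient = 2
x_3 = 3.1250, f(x_3) = 0.043937, coefficient = 4
x_4 = 3.5000, f(x_4) = 0.030197, coefficient = 1

I ≈ (0.375000/3) × 0.841194 = 0.105149
Exact value: 0.105138
Error: 0.000011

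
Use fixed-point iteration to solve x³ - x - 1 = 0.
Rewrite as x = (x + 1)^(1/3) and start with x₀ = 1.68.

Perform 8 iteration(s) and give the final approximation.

Equation: x³ - x - 1 = 0
Fixed-point form: x = (x + 1)^(1/3)
x₀ = 1.68

x_1 = g(1.680000) = 1.389030
x_2 = g(1.389030) = 1.336823
x_3 = g(1.336823) = 1.327013
x_4 = g(1.327013) = 1.325154
x_5 = g(1.325154) = 1.324801
x_6 = g(1.324801) = 1.324734
x_7 = g(1.324734) = 1.324721
x_8 = g(1.324721) = 1.324719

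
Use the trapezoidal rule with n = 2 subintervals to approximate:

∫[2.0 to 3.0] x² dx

f(x) = x²
a = 2.0, b = 3.0, n = 2
h = (b - a)/n = 0.500000

Trapezoidal rule: (h/2)[f(x₀) + 2f(x₁) + 2f(x₂) + ... + f(xₙ)]

x_0 = 2.0000, f(x_0) = 4.000000, coefficient = 1
x_1 = 2.5000, f(x_1) = 6.250000, coefficient = 2
x_2 = 3.0000, f(x_2) = 9.000000, coefficient = 1

I ≈ (0.500000/2) × 25.500000 = 6.375000
Exact value: 6.333333
Error: 0.041667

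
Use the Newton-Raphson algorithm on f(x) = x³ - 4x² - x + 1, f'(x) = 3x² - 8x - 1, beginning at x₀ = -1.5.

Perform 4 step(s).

f(x) = x³ - 4x² - x + 1
f'(x) = 3x² - 8x - 1
x₀ = -1.5

Newton-Raphson formula: x_{n+1} = x_n - f(x_n)/f'(x_n)

Iteration 1:
  f(-1.500000) = -9.875000
  f'(-1.500000) = 17.750000
  x_1 = -1.500000 - (-9.875000)/17.750000 = -0.943662
Iteration 2:
  f(-0.943662) = -2.458659
  f'(-0.943662) = 9.220790
  x_2 = -0.943662 - (-2.458659)/9.220790 = -0.677019
Iteration 3:
  f(-0.677019) = -0.466715
  f'(-0.677019) = 5.791216
  x_3 = -0.677019 - (-0.466715)/5.791216 = -0.596429
Iteration 4:
  f(-0.596429) = -0.038647
  f'(-0.596429) = 4.838613
  x_4 = -0.596429 - (-0.038647)/4.838613 = -0.588442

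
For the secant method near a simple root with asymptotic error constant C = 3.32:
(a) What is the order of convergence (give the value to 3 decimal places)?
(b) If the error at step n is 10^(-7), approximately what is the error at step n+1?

(a) Secant method has superlinear convergence with order φ = (1+√5)/2 ≈ 1.618.
    This means |e_{n+1}| ≈ C|e_n|^1.618.

(b) With |e_n| = 10^(-7) and C = 3.32:
    |e_{n+1}| ≈ 3.32 × (10^(-7))^1.618 = 3.32 × 10^(-11.33)

(a) ≈ 1.618 (golden ratio); (b) |e_{n+1}| ≈ 1.566e-11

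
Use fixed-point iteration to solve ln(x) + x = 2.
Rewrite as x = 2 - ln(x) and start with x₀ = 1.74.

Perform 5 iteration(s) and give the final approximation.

Equation: ln(x) + x = 2
Fixed-point form: x = 2 - ln(x)
x₀ = 1.74

x_1 = g(1.740000) = 1.446115
x_2 = g(1.446115) = 1.631119
x_3 = g(1.631119) = 1.510733
x_4 = g(1.510733) = 1.587405
x_5 = g(1.587405) = 1.537900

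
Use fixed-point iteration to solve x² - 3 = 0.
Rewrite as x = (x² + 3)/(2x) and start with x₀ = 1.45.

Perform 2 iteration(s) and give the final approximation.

Equation: x² - 3 = 0
Fixed-point form: x = (x² + 3)/(2x)
x₀ = 1.45

x_1 = g(1.450000) = 1.759483
x_2 = g(1.759483) = 1.732265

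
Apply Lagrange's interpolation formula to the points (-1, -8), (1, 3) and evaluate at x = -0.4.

Lagrange interpolation formula:
P(x) = Σ yᵢ × Lᵢ(x)
where Lᵢ(x) = Π_{j≠i} (x - xⱼ)/(xᵢ - xⱼ)

L_0(-0.4) = (-0.4 - 1)/(-1 - 1) = 0.700000
L_1(-0.4) = (-0.4 - (-1))/(1 - (-1)) = 0.300000

P(-0.4) = (-8)×L_0(-0.4) + 3×L_1(-0.4)
P(-0.4) = -4.700000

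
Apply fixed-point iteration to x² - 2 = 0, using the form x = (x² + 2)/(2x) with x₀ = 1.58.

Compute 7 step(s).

Equation: x² - 2 = 0
Fixed-point form: x = (x² + 2)/(2x)
x₀ = 1.58

x_1 = g(1.580000) = 1.422911
x_2 = g(1.422911) = 1.414240
x_3 = g(1.414240) = 1.414214
x_4 = g(1.414214) = 1.414214
x_5 = g(1.414214) = 1.414214
x_6 = g(1.414214) = 1.414214
x_7 = g(1.414214) = 1.414214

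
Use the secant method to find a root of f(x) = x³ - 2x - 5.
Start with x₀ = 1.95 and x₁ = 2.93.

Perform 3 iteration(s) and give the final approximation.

f(x) = x³ - 2x - 5
x₀ = 1.95, x₁ = 2.93

Secant formula: x_{n+1} = x_n - f(x_n)(x_n - x_{n-1})/(f(x_n) - f(x_{n-1}))

Iteration 1:
  f(1.950000) = -1.485125
  f(2.930000) = 14.293757
  x_2 = 2.930000 - 14.293757×(2.930000 - 1.950000)/(14.293757 - (-1.485125))
       = 2.042239
Iteration 2:
  f(2.930000) = 14.293757
  f(2.042239) = -0.566834
  x_3 = 2.042239 - (-0.566834)×(2.042239 - 2.930000)/(-0.566834 - 14.293757)
       = 2.076101
Iteration 3:
  f(2.042239) = -0.566834
  f(2.076101) = -0.203802
  x_4 = 2.076101 - (-0.203802)×(2.076101 - 2.042239)/(-0.203802 - (-0.566834))
       = 2.095111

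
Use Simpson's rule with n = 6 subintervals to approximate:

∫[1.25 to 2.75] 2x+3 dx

f(x) = 2x+3
a = 1.25, b = 2.75, n = 6
h = (b - a)/n = 0.250000

Simpson's rule: (h/3)[f(x₀) + 4f(x₁) + 2f(x₂) + ... + f(xₙ)]

x_0 = 1.2500, f(x_0) = 5.500000, coefficient = 1
x_1 = 1.5000, f(x_1) = 6.000000, coefficient = 4
x_2 = 1.7500, f(x_2) = 6.500000, coefficient = 2
x_3 = 2.0000, f(x_3) = 7.000000, coefficient = 4
x_4 = 2.2500, f(x_4) = 7.500000, coefficient = 2
x_5 = 2.5000, f(x_5) = 8.000000, coefficient = 4
x_6 = 2.7500, f(x_6) = 8.500000, coefficient = 1

I ≈ (0.250000/3) × 126.000000 = 10.500000
Exact value: 10.500000
Error: 0.000000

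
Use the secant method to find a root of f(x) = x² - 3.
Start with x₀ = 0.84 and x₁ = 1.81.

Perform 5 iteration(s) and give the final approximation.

f(x) = x² - 3
x₀ = 0.84, x₁ = 1.81

Secant formula: x_{n+1} = x_n - f(x_n)(x_n - x_{n-1})/(f(x_n) - f(x_{n-1}))

Iteration 1:
  f(0.840000) = -2.294400
  f(1.810000) = 0.276100
  x_2 = 1.810000 - 0.276100×(1.810000 - 0.840000)/(0.276100 - (-2.294400))
       = 1.705811
Iteration 2:
  f(1.810000) = 0.276100
  f(1.705811) = -0.090208
  x_3 = 1.705811 - (-0.090208)×(1.705811 - 1.810000)/(-0.090208 - 0.276100)
       = 1.731469
Iteration 3:
  f(1.705811) = -0.090208
  f(1.731469) = -0.002015
  x_4 = 1.731469 - (-0.002015)×(1.731469 - 1.705811)/(-0.002015 - (-0.090208))
       = 1.732055
Iteration 4:
  f(1.731469) = -0.002015
  f(1.732055) = 0.000015
  x_5 = 1.732055 - 0.000015×(1.732055 - 1.731469)/(0.000015 - (-0.002015))
       = 1.732051
Iteration 5:
  f(1.732055) = 0.000015
  f(1.732051) = 0.000000
  x_6 = 1.732051 - 0.000000×(1.732051 - 1.732055)/(0.000000 - 0.000015)
       = 1.732051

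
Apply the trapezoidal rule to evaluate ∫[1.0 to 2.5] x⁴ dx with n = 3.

f(x) = x⁴
a = 1.0, b = 2.5, n = 3
h = (b - a)/n = 0.500000

Trapezoidal rule: (h/2)[f(x₀) + 2f(x₁) + 2f(x₂) + ... + f(xₙ)]

x_0 = 1.0000, f(x_0) = 1.000000, coefficient = 1
x_1 = 1.5000, f(x_1) = 5.062500, coefficient = 2
x_2 = 2.0000, f(x_2) = 16.000000, coefficient = 2
x_3 = 2.5000, f(x_3) = 39.062500, coefficient = 1

I ≈ (0.500000/2) × 82.187500 = 20.546875
Exact value: 19.331250
Error: 1.215625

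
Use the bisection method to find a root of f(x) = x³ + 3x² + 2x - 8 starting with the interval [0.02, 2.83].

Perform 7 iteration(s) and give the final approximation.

f(x) = x³ + 3x² + 2x - 8
Initial interval: [0.02, 2.83]

Iteration 1:
  c_1 = (0.020000 + 2.830000)/2 = 1.425000
  f(c_1) = f(1.425000) = 3.835516
  f(a) × f(c) < 0, new interval: [0.020000, 1.425000]
Iteration 2:
  c_2 = (0.020000 + 1.425000)/2 = 0.722500
  f(c_2) = f(0.722500) = -4.611832
  f(a) × f(c) ≥ 0, new interval: [0.722500, 1.425000]
Iteration 3:
  c_3 = (0.722500 + 1.425000)/2 = 1.073750
  f(c_3) = f(1.073750) = -1.155714
  f(a) × f(c) ≥ 0, new interval: [1.073750, 1.425000]
Iteration 4:
  c_4 = (1.073750 + 1.425000)/2 = 1.249375
  f(c_4) = f(1.249375) = 1.131760
  f(a) × f(c) < 0, new interval: [1.073750, 1.249375]
Iteration 5:
  c_5 = (1.073750 + 1.249375)/2 = 1.161563
  f(c_5) = f(1.161563) = -0.061981
  f(a) × f(c) ≥ 0, new interval: [1.161563, 1.249375]
Iteration 6:
  c_6 = (1.161563 + 1.249375)/2 = 1.205469
  f(c_6) = f(1.205469) = 0.522135
  f(a) × f(c) < 0, new interval: [1.161563, 1.205469]
Iteration 7:
  c_7 = (1.161563 + 1.205469)/2 = 1.183516
  f(c_7) = f(1.183516) = 0.226920
  f(a) × f(c) < 0, new interval: [1.161563, 1.183516]

After 7 iteration(s), the approximation is c_7 = 1.183516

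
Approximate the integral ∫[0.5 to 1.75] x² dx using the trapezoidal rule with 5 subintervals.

f(x) = x²
a = 0.5, b = 1.75, n = 5
h = (b - a)/n = 0.250000

Trapezoidal rule: (h/2)[f(x₀) + 2f(x₁) + 2f(x₂) + ... + f(xₙ)]

x_0 = 0.5000, f(x_0) = 0.250000, coefficient = 1
x_1 = 0.7500, f(x_1) = 0.562500, coefficient = 2
x_2 = 1.0000, f(x_2) = 1.000000, coefficient = 2
x_3 = 1.2500, f(x_3) = 1.562500, coefficient = 2
x_4 = 1.5000, f(x_4) = 2.250000, coefficient = 2
x_5 = 1.7500, f(x_5) = 3.062500, coefficient = 1

I ≈ (0.250000/2) × 14.062500 = 1.757812
Exact value: 1.744792
Error: 0.013021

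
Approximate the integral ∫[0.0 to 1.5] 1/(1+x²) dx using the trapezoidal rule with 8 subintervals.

f(x) = 1/(1+x²)
a = 0.0, b = 1.5, n = 8
h = (b - a)/n = 0.187500

Trapezoidal rule: (h/2)[f(x₀) + 2f(x₁) + 2f(x₂) + ... + f(xₙ)]

x_0 = 0.0000, f(x_0) = 1.000000, coefficient = 1
x_1 = 0.1875, f(x_1) = 0.966038, coefficient = 2
x_2 = 0.3750, f(x_2) = 0.876712, coefficient = 2
x_3 = 0.5625, f(x_3) = 0.759644, coefficient = 2
x_4 = 0.7500, f(x_4) = 0.640000, coefficient = 2
x_5 = 0.9375, f(x_5) = 0.532225, coefficient = 2
x_6 = 1.1250, f(x_6) = 0.441379, coefficient = 2
x_7 = 1.3125, f(x_7) = 0.367288, coefficient = 2
x_8 = 1.5000, f(x_8) = 0.307692, coefficient = 1

I ≈ (0.187500/2) × 10.474265 = 0.981962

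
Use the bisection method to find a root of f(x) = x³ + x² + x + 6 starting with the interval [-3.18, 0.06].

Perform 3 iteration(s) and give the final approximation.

f(x) = x³ + x² + x + 6
Initial interval: [-3.18, 0.06]

Iteration 1:
  c_1 = (-3.180000 + 0.060000)/2 = -1.560000
  f(c_1) = f(-1.560000) = 3.077184
  f(a) × f(c) < 0, new interval: [-3.180000, -1.560000]
Iteration 2:
  c_2 = (-3.180000 + (-1.560000))/2 = -2.370000
  f(c_2) = f(-2.370000) = -4.065153
  f(a) × f(c) ≥ 0, new interval: [-2.370000, -1.560000]
Iteration 3:
  c_3 = (-2.370000 + (-1.560000))/2 = -1.965000
  f(c_3) = f(-1.965000) = 0.308918
  f(a) × f(c) < 0, new interval: [-2.370000, -1.965000]

After 3 iteration(s), the approximation is c_3 = -1.965000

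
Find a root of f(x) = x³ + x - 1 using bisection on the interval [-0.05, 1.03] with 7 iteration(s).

f(x) = x³ + x - 1
Initial interval: [-0.05, 1.03]

Iteration 1:
  c_1 = (-0.050000 + 1.030000)/2 = 0.490000
  f(c_1) = f(0.490000) = -0.392351
  f(a) × f(c) ≥ 0, new interval: [0.490000, 1.030000]
Iteration 2:
  c_2 = (0.490000 + 1.030000)/2 = 0.760000
  f(c_2) = f(0.760000) = 0.198976
  f(a) × f(c) < 0, new interval: [0.490000, 0.760000]
Iteration 3:
  c_3 = (0.490000 + 0.760000)/2 = 0.625000
  f(c_3) = f(0.625000) = -0.130859
  f(a) × f(c) ≥ 0, new interval: [0.625000, 0.760000]
Iteration 4:
  c_4 = (0.625000 + 0.760000)/2 = 0.692500
  f(c_4) = f(0.692500) = 0.024593
  f(a) × f(c) < 0, new interval: [0.625000, 0.692500]
Iteration 5:
  c_5 = (0.625000 + 0.692500)/2 = 0.658750
  f(c_5) = f(0.658750) = -0.055384
  f(a) × f(c) ≥ 0, new interval: [0.658750, 0.692500]
Iteration 6:
  c_6 = (0.658750 + 0.692500)/2 = 0.675625
  f(c_6) = f(0.675625) = -0.015973
  f(a) × f(c) ≥ 0, new interval: [0.675625, 0.692500]
Iteration 7:
  c_7 = (0.675625 + 0.692500)/2 = 0.684063
  f(c_7) = f(0.684063) = 0.004164
  f(a) × f(c) < 0, new interval: [0.675625, 0.684063]

After 7 iteration(s), the approximation is c_7 = 0.684063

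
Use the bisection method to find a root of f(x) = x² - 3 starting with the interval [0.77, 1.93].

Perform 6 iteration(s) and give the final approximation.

f(x) = x² - 3
Initial interval: [0.77, 1.93]

Iteration 1:
  c_1 = (0.770000 + 1.930000)/2 = 1.350000
  f(c_1) = f(1.350000) = -1.177500
  f(a) × f(c) ≥ 0, new interval: [1.350000, 1.930000]
Iteration 2:
  c_2 = (1.350000 + 1.930000)/2 = 1.640000
  f(c_2) = f(1.640000) = -0.310400
  f(a) × f(c) ≥ 0, new interval: [1.640000, 1.930000]
Iteration 3:
  c_3 = (1.640000 + 1.930000)/2 = 1.785000
  f(c_3) = f(1.785000) = 0.186225
  f(a) × f(c) < 0, new interval: [1.640000, 1.785000]
Iteration 4:
  c_4 = (1.640000 + 1.785000)/2 = 1.712500
  f(c_4) = f(1.712500) = -0.067344
  f(a) × f(c) ≥ 0, new interval: [1.712500, 1.785000]
Iteration 5:
  c_5 = (1.712500 + 1.785000)/2 = 1.748750
  f(c_5) = f(1.748750) = 0.058127
  f(a) × f(c) < 0, new interval: [1.712500, 1.748750]
Iteration 6:
  c_6 = (1.712500 + 1.748750)/2 = 1.730625
  f(c_6) = f(1.730625) = -0.004937
  f(a) × f(c) ≥ 0, new interval: [1.730625, 1.748750]

After 6 iteration(s), the approximation is c_6 = 1.730625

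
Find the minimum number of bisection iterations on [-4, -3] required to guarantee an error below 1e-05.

We need (b-a)/2^n ≤ 1e-05
(-3 - (-4))/2^n ≤ 1e-05
1/2^n ≤ 1e-05
2^n ≥ 100000
n ≥ log₂(100000) = 16.61
n ≥ 17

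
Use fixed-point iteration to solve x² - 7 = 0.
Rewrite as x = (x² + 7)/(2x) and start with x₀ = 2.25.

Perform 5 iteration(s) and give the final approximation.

Equation: x² - 7 = 0
Fixed-point form: x = (x² + 7)/(2x)
x₀ = 2.25

x_1 = g(2.250000) = 2.680556
x_2 = g(2.680556) = 2.645977
x_3 = g(2.645977) = 2.645751
x_4 = g(2.645751) = 2.645751
x_5 = g(2.645751) = 2.645751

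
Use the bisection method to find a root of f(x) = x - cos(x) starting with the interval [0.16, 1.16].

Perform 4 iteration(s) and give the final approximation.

f(x) = x - cos(x)
Initial interval: [0.16, 1.16]

Iteration 1:
  c_1 = (0.160000 + 1.160000)/2 = 0.660000
  f(c_1) = f(0.660000) = -0.129992
  f(a) × f(c) ≥ 0, new interval: [0.660000, 1.160000]
Iteration 2:
  c_2 = (0.660000 + 1.160000)/2 = 0.910000
  f(c_2) = f(0.910000) = 0.296254
  f(a) × f(c) < 0, new interval: [0.660000, 0.910000]
Iteration 3:
  c_3 = (0.660000 + 0.910000)/2 = 0.785000
  f(c_3) = f(0.785000) = 0.077612
  f(a) × f(c) < 0, new interval: [0.660000, 0.785000]
Iteration 4:
  c_4 = (0.660000 + 0.785000)/2 = 0.722500
  f(c_4) = f(0.722500) = -0.027655
  f(a) × f(c) ≥ 0, new interval: [0.722500, 0.785000]

After 4 iteration(s), the approximation is c_4 = 0.722500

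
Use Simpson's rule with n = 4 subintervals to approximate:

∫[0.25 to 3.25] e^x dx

f(x) = e^x
a = 0.25, b = 3.25, n = 4
h = (b - a)/n = 0.750000

Simpson's rule: (h/3)[f(x₀) + 4f(x₁) + 2f(x₂) + ... + f(xₙ)]

x_0 = 0.2500, f(x_0) = 1.284025, coefficient = 1
x_1 = 1.0000, f(x_1) = 2.718282, coefficient = 4
x_2 = 1.7500, f(x_2) = 5.754603, coefficient = 2
x_3 = 2.5000, f(x_3) = 12.182494, coefficient = 4
x_4 = 3.2500, f(x_4) = 25.790340, coefficient = 1

I ≈ (0.750000/3) × 98.186674 = 24.546668
Exact value: 24.506315
Error: 0.040354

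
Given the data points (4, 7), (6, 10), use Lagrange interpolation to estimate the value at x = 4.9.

Lagrange interpolation formula:
P(x) = Σ yᵢ × Lᵢ(x)
where Lᵢ(x) = Π_{j≠i} (x - xⱼ)/(xᵢ - xⱼ)

L_0(4.9) = (4.9 - 6)/(4 - 6) = 0.550000
L_1(4.9) = (4.9 - 4)/(6 - 4) = 0.450000

P(4.9) = 7×L_0(4.9) + 10×L_1(4.9)
P(4.9) = 8.350000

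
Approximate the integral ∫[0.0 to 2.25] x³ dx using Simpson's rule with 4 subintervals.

f(x) = x³
a = 0.0, b = 2.25, n = 4
h = (b - a)/n = 0.562500

Simpson's rule: (h/3)[f(x₀) + 4f(x₁) + 2f(x₂) + ... + f(xₙ)]

x_0 = 0.0000, f(x_0) = 0.000000, coefficient = 1
x_1 = 0.5625, f(x_1) = 0.177979, coefficient = 4
x_2 = 1.1250, f(x_2) = 1.423828, coefficient = 2
x_3 = 1.6875, f(x_3) = 4.805420, coefficient = 4
x_4 = 2.2500, f(x_4) = 11.390625, coefficient = 1

I ≈ (0.562500/3) × 34.171875 = 6.407227
Exact value: 6.407227
Error: 0.000000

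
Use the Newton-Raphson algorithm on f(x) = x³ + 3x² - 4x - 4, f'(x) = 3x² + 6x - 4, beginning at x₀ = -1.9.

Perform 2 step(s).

f(x) = x³ + 3x² - 4x - 4
f'(x) = 3x² + 6x - 4
x₀ = -1.9

Newton-Raphson formula: x_{n+1} = x_n - f(x_n)/f'(x_n)

Iteration 1:
  f(-1.900000) = 7.571000
  f'(-1.900000) = -4.570000
  x_1 = -1.900000 - 7.571000/(-4.570000) = -0.243326
Iteration 2:
  f(-0.243326) = -2.863480
  f'(-0.243326) = -5.282334
  x_2 = -0.243326 - (-2.863480)/(-5.282334) = -0.785412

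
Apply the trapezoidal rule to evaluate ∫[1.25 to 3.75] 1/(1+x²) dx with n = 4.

f(x) = 1/(1+x²)
a = 1.25, b = 3.75, n = 4
h = (b - a)/n = 0.625000

Trapezoidal rule: (h/2)[f(x₀) + 2f(x₁) + 2f(x₂) + ... + f(xₙ)]

x_0 = 1.2500, f(x_0) = 0.390244, coefficient = 1
x_1 = 1.8750, f(x_1) = 0.221453, coefficient = 2
x_2 = 2.5000, f(x_2) = 0.137931, coefficient = 2
x_3 = 3.1250, f(x_3) = 0.092888, coefficient = 2
x_4 = 3.7500, f(x_4) = 0.066390, coefficient = 1

I ≈ (0.625000/2) × 1.361179 = 0.425368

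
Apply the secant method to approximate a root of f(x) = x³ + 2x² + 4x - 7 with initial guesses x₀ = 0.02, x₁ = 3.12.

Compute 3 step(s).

f(x) = x³ + 2x² + 4x - 7
x₀ = 0.02, x₁ = 3.12

Secant formula: x_{n+1} = x_n - f(x_n)(x_n - x_{n-1})/(f(x_n) - f(x_{n-1}))

Iteration 1:
  f(0.020000) = -6.919192
  f(3.120000) = 55.320128
  x_2 = 3.120000 - 55.320128×(3.120000 - 0.020000)/(55.320128 - (-6.919192))
       = 0.364629
Iteration 2:
  f(3.120000) = 55.320128
  f(0.364629) = -5.227094
  x_3 = 0.364629 - (-5.227094)×(0.364629 - 3.120000)/(-5.227094 - 55.320128)
       = 0.602503
Iteration 3:
  f(0.364629) = -5.227094
  f(0.602503) = -3.645255
  x_4 = 0.602503 - (-3.645255)×(0.602503 - 0.364629)/(-3.645255 - (-5.227094))
       = 1.150668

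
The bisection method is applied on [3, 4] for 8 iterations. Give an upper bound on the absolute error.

Bisection error bound: |error| ≤ (b-a)/2^n
|error| ≤ (4 - 3)/2^8 = 1/2^8
|error| ≤ 0.0039062500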